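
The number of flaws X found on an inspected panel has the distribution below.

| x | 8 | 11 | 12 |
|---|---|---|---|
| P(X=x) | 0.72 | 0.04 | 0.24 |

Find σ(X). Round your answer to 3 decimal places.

E[X] = (8)(0.72) + (11)(0.04) + (12)(0.24) = 9.08
E[X²] = (8)²(0.72) + (11)²(0.04) + (12)²(0.24) = 85.48
Var(X) = E[X²] − (E[X])² = 85.48 − (9.08)² = 3.0336
σ(X) = √3.0336 ≈ 1.742

1.742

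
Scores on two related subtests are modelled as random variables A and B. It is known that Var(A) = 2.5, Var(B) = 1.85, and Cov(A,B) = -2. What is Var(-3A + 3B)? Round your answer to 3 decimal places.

75.150

Var(-3A + 3B) = (-3)²·Var(A) + (3)²·Var(B) + 2·(-3)·(3)·Cov(A,B)
= 9·2.5 + 9·1.85 + -18·-2 = 75.15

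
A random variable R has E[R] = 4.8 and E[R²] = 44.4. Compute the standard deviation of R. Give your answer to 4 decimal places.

var(R) = 44.4 − (4.8)² = 21.36
SD(R) = √21.36 ≈ 4.6217

4.6217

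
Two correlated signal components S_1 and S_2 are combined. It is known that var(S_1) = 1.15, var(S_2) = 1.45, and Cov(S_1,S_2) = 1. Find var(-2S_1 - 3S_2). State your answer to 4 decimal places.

29.6500

var(-2S_1 - 3S_2) = (-2)²·var(S_1) + (-3)²·var(S_2) + 2·(-2)·(-3)·Cov(S_1,S_2)
= 4·1.15 + 9·1.45 + 12·1 = 29.65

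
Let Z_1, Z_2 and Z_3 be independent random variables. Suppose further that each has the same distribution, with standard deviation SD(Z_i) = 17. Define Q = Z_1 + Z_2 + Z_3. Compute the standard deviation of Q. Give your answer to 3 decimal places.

V(Z_i) = (17)² = 289
By independence, V(Q) = (1)²V(Z_1) + (1)²V(Z_2) + (1)²V(Z_3)
= (1)²·289 + (1)²·289 + (1)²·289 = 867
SD(Q) = √867 ≈ 29.445

29.445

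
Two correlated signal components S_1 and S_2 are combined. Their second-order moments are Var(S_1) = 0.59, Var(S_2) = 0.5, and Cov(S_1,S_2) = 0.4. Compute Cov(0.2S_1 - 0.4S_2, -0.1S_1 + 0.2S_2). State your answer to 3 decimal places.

Cov(0.2S_1 - 0.4S_2, -0.1S_1 + 0.2S_2) = (0.2)(-0.1)Var(S_1) + (-0.4)(0.2)Var(S_2) + [(0.2)(0.2) + (-0.4)(-0.1)]Cov(S_1,S_2)
= -0.02·0.59 + -0.08·0.5 + 0.08·0.4 = -0.0198

-0.020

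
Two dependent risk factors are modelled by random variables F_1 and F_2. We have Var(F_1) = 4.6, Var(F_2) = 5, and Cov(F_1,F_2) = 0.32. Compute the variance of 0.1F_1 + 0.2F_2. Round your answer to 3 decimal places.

0.259

Var(0.1F_1 + 0.2F_2) = (0.1)²·Var(F_1) + (0.2)²·Var(F_2) + 2·(0.1)·(0.2)·Cov(F_1,F_2)
= 0.01·4.6 + 0.04·5 + 0.04·0.32 = 0.2588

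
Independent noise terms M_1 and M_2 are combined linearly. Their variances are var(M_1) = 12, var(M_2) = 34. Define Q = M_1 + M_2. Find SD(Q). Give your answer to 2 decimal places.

By independence, var(Q) = (1)²var(M_1) + (1)²var(M_2)
= (1)²·12 + (1)²·34 = 46
SD(Q) = √46 ≈ 6.78

6.78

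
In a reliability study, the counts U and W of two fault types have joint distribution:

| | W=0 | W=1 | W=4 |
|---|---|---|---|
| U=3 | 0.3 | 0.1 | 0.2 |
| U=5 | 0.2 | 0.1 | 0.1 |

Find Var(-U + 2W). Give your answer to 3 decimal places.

13.600

E[U] = 3.8,  E[W] = 1.4,  E[UW] = 5.2
Var(U) = 15.4 − (3.8)² = 0.96;  Var(W) = 5 − (1.4)² = 3.04
Cov(U,W) = 5.2 − (3.8)(1.4) = -0.12
Var(-U + 2W) = (-1)²·0.96 + (2)²·3.04 + 2·(-1)·(2)·-0.12 = 13.6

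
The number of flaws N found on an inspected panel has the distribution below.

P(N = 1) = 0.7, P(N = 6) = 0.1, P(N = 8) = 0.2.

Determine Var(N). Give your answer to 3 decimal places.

8.690

E[N] = (1)(0.7) + (6)(0.1) + (8)(0.2) = 2.9
E[N²] = (1)²(0.7) + (6)²(0.1) + (8)²(0.2) = 17.1
Var(N) = E[N²] − (E[N])² = 17.1 − (2.9)² = 8.69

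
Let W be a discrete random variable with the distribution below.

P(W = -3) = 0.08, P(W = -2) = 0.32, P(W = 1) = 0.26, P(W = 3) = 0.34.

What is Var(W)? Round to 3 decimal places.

E[W] = (-3)(0.08) + (-2)(0.32) + (1)(0.26) + (3)(0.34) = 0.4
E[W²] = (-3)²(0.08) + (-2)²(0.32) + (1)²(0.26) + (3)²(0.34) = 5.32
Var(W) = E[W²] − (E[W])² = 5.32 − (0.4)² = 5.16

5.160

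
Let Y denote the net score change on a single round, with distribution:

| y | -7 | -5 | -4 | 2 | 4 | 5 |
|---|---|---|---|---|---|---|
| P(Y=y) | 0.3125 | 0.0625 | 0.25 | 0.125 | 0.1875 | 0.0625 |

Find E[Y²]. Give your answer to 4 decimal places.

25.9375

E[Y²] = (-7)²(0.3125) + (-5)²(0.0625) + (-4)²(0.25) + (2)²(0.125) + (4)²(0.1875) + (5)²(0.0625) = 25.9375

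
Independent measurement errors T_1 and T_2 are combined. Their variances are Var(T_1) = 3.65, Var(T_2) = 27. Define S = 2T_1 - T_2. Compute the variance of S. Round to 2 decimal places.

By independence, Var(S) = (2)²Var(T_1) + (-1)²Var(T_2)
= (2)²·3.65 + (-1)²·27 = 41.6

41.60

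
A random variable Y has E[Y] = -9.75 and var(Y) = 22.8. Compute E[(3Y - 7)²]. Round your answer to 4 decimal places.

E[3Y - 7] = 3·-9.75 − 7 = -36.25
var(3Y - 7) = (3)²·22.8 = 205.2
E[(3Y - 7)²] = var((3Y - 7)) + (E[(3Y - 7)])² = 205.2 + (-36.25)² = 1519.2625

1519.2625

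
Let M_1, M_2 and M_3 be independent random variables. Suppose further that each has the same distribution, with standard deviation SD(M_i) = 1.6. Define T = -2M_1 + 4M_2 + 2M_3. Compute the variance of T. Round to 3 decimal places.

61.440

var(M_i) = (1.6)² = 2.56
By independence, var(T) = (-2)²var(M_1) + (4)²var(M_2) + (2)²var(M_3)
= (-2)²·2.56 + (4)²·2.56 + (2)²·2.56 = 61.44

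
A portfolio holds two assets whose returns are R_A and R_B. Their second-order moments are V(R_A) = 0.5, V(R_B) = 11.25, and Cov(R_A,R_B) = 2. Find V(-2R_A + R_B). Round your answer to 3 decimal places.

V(-2R_A + R_B) = (-2)²·V(R_A) + (1)²·V(R_B) + 2·(-2)·(1)·Cov(R_A,R_B)
= 4·0.5 + 1·11.25 + -4·2 = 5.25

5.250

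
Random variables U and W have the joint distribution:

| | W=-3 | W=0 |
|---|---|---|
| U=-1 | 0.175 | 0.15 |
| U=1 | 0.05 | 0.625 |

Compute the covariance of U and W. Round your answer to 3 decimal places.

0.611

E[U] = 0.35,  E[W] = -0.675
E[UW] = 0.375
Cov(U,W) = E[UW] − E[U]E[W] = 0.375 − (0.35)(-0.675) = 0.61125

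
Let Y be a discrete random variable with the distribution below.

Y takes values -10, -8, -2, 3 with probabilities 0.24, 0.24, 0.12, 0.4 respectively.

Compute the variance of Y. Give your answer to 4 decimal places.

32.1504

E[Y] = (-10)(0.24) + (-8)(0.24) + (-2)(0.12) + (3)(0.4) = -3.36
E[Y²] = (-10)²(0.24) + (-8)²(0.24) + (-2)²(0.12) + (3)²(0.4) = 43.44
V(Y) = E[Y²] − (E[Y])² = 43.44 − (-3.36)² = 32.1504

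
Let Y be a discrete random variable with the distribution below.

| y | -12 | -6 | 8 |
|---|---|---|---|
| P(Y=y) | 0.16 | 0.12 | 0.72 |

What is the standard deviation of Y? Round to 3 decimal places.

7.982

E[Y] = (-12)(0.16) + (-6)(0.12) + (8)(0.72) = 3.12
E[Y²] = (-12)²(0.16) + (-6)²(0.12) + (8)²(0.72) = 73.44
var(Y) = E[Y²] − (E[Y])² = 73.44 − (3.12)² = 63.7056
sd(Y) = √63.7056 ≈ 7.982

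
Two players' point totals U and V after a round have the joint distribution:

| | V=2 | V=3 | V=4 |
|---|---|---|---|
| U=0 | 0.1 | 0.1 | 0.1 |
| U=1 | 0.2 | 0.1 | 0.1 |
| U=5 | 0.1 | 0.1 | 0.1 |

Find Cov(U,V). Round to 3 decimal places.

E[U] = 1.9,  E[V] = 2.9
E[UV] = 5.6
Cov(U,V) = E[UV] − E[U]E[V] = 5.6 − (1.9)(2.9) = 0.09

0.090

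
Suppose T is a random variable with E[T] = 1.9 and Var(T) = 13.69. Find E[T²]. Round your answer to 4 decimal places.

17.3000

E[T²] = Var(T) + (E[T])² = 13.69 + (1.9)² = 17.3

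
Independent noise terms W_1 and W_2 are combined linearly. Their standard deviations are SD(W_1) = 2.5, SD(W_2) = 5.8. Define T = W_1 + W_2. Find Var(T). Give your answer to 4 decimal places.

39.8900

Var(W_1) = 6.25, Var(W_2) = 33.64
By independence, Var(T) = (1)²Var(W_1) + (1)²Var(W_2)
= (1)²·6.25 + (1)²·33.64 = 39.89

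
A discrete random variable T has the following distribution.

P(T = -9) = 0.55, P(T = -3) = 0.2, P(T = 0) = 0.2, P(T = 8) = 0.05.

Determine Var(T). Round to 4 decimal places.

23.0275

E[T] = (-9)(0.55) + (-3)(0.2) + (0)(0.2) + (8)(0.05) = -5.15
E[T²] = (-9)²(0.55) + (-3)²(0.2) + (0)²(0.2) + (8)²(0.05) = 49.55
Var(T) = E[T²] − (E[T])² = 49.55 − (-5.15)² = 23.0275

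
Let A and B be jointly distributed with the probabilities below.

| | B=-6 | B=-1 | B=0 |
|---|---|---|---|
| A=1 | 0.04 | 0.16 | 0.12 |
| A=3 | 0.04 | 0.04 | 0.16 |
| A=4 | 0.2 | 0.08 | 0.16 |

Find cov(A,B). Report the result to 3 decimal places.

E[A] = 2.8,  E[B] = -1.96
E[AB] = -6.36
cov(A,B) = E[AB] − E[A]E[B] = -6.36 − (2.8)(-1.96) = -0.872

-0.872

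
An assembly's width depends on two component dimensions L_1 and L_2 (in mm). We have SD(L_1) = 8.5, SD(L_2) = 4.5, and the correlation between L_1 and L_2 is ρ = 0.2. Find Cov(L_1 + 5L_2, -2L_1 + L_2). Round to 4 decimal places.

-112.1000

V(L_1) = (8.5)² = 72.25;  V(L_2) = (4.5)² = 20.25
Cov(L_1,L_2) = ρ·SD(L_1)·SD(L_2) = 0.2·8.5·4.5 = 7.65
Cov(L_1 + 5L_2, -2L_1 + L_2) = (1)(-2)V(L_1) + (5)(1)V(L_2) + [(1)(1) + (5)(-2)]Cov(L_1,L_2)
= -2·72.25 + 5·20.25 + -9·7.65 = -112.1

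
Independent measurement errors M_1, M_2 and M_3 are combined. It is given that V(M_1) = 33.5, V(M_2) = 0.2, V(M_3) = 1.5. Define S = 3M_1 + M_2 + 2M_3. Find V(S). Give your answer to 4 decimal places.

307.7000

By independence, V(S) = (3)²V(M_1) + (1)²V(M_2) + (2)²V(M_3)
= (3)²·33.5 + (1)²·0.2 + (2)²·1.5 = 307.7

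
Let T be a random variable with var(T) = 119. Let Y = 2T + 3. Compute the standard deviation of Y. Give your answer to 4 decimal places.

var(2T + 3) = (2)²·119 = 476
SD(Y) = √476 ≈ 21.8174

21.8174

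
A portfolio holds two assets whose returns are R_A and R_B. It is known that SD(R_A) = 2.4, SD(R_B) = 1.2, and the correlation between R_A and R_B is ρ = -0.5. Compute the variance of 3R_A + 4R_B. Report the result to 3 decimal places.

40.320

V(R_A) = (2.4)² = 5.76;  V(R_B) = (1.2)² = 1.44
Cov(R_A,R_B) = ρ·SD(R_A)·SD(R_B) = -0.5·2.4·1.2 = -1.44
V(3R_A + 4R_B) = (3)²·V(R_A) + (4)²·V(R_B) + 2·(3)·(4)·Cov(R_A,R_B)
= 9·5.76 + 16·1.44 + 24·-1.44 = 40.32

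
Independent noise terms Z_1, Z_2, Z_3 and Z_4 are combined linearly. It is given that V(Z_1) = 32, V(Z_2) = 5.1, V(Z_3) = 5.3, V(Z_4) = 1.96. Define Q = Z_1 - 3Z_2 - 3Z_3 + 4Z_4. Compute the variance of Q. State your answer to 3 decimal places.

156.960

By independence, V(Q) = (1)²V(Z_1) + (-3)²V(Z_2) + (-3)²V(Z_3) + (4)²V(Z_4)
= (1)²·32 + (-3)²·5.1 + (-3)²·5.3 + (4)²·1.96 = 156.96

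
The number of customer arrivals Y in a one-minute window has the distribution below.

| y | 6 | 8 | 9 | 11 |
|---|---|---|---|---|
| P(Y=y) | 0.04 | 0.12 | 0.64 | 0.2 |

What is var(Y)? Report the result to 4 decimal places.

1.2544

E[Y] = (6)(0.04) + (8)(0.12) + (9)(0.64) + (11)(0.2) = 9.16
E[Y²] = (6)²(0.04) + (8)²(0.12) + (9)²(0.64) + (11)²(0.2) = 85.16
var(Y) = E[Y²] − (E[Y])² = 85.16 − (9.16)² = 1.2544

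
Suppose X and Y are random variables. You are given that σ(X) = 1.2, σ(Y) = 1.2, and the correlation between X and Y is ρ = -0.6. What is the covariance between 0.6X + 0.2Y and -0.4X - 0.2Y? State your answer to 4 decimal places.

Var(X) = (1.2)² = 1.44;  Var(Y) = (1.2)² = 1.44
Cov(X,Y) = ρ·σ(X)·σ(Y) = -0.6·1.2·1.2 = -0.864
Cov(0.6X + 0.2Y, -0.4X - 0.2Y) = (0.6)(-0.4)Var(X) + (0.2)(-0.2)Var(Y) + [(0.6)(-0.2) + (0.2)(-0.4)]Cov(X,Y)
= -0.24·1.44 + -0.04·1.44 + -0.2·-0.864 = -0.2304

-0.2304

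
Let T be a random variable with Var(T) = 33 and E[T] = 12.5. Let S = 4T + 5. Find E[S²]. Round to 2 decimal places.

3553.00

E[4T + 5] = 4·12.5 + 5 = 55
Var(4T + 5) = (4)²·33 = 528
E[S²] = Var(S) + (E[S])² = 528 + (55)² = 3553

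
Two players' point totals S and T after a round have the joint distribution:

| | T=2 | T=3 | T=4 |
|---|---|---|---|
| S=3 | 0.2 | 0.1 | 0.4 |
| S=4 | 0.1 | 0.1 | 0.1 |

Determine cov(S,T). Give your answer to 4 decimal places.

E[S] = 3.3,  E[T] = 3.2
E[ST] = 10.5
cov(S,T) = E[ST] − E[S]E[T] = 10.5 − (3.3)(3.2) = -0.06

-0.0600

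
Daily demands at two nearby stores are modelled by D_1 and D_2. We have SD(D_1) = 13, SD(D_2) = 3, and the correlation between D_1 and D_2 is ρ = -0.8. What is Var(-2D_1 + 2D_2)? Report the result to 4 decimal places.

961.6000

Var(D_1) = (13)² = 169;  Var(D_2) = (3)² = 9
cov(D_1,D_2) = ρ·SD(D_1)·SD(D_2) = -0.8·13·3 = -31.2
Var(-2D_1 + 2D_2) = (-2)²·Var(D_1) + (2)²·Var(D_2) + 2·(-2)·(2)·cov(D_1,D_2)
= 4·169 + 4·9 + -8·-31.2 = 961.6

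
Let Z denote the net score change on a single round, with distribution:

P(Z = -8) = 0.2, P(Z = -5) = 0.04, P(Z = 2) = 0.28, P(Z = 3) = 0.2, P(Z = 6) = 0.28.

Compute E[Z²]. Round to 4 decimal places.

26.8000

E[Z²] = (-8)²(0.2) + (-5)²(0.04) + (2)²(0.28) + (3)²(0.2) + (6)²(0.28) = 26.8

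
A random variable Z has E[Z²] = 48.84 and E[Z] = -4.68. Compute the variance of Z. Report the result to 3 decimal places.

26.938

Var(Z) = 48.84 − (-4.68)² = 26.9376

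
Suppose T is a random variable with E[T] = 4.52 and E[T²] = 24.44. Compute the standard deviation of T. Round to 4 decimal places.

2.0024

V(T) = 24.44 − (4.52)² = 4.0096
sd(T) = √4.0096 ≈ 2.0024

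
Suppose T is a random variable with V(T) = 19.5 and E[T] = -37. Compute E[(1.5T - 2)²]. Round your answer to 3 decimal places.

E[1.5T - 2] = 1.5·-37 − 2 = -57.5
V(1.5T - 2) = (1.5)²·19.5 = 43.875
E[(1.5T - 2)²] = V((1.5T - 2)) + (E[(1.5T - 2)])² = 43.875 + (-57.5)² = 3350.125

3350.125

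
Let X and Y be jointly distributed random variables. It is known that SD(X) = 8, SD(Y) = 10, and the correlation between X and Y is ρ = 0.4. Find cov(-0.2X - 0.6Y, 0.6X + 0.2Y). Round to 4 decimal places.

V(X) = (8)² = 64;  V(Y) = (10)² = 100
cov(X,Y) = ρ·SD(X)·SD(Y) = 0.4·8·10 = 32
cov(-0.2X - 0.6Y, 0.6X + 0.2Y) = (-0.2)(0.6)V(X) + (-0.6)(0.2)V(Y) + [(-0.2)(0.2) + (-0.6)(0.6)]cov(X,Y)
= -0.12·64 + -0.12·100 + -0.4·32 = -32.48

-32.4800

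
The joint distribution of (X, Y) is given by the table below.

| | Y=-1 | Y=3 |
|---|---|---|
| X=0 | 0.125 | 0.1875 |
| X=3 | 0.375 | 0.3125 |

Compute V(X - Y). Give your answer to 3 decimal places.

6.684

E[X] = 2.0625,  E[Y] = 1,  E[XY] = 1.6875
V(X) = 6.1875 − (2.0625)² = 1.93359375;  V(Y) = 5 − (1)² = 4
Cov(X,Y) = 1.6875 − (2.0625)(1) = -0.375
V(X - Y) = (1)²·1.93359375 + (-1)²·4 + 2·(1)·(-1)·-0.375 = 6.68359375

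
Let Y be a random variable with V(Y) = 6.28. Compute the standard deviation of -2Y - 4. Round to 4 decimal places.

V(-2Y - 4) = (-2)²·6.28 = 25.12
SD(-2Y - 4) = √25.12 ≈ 5.0120

5.0120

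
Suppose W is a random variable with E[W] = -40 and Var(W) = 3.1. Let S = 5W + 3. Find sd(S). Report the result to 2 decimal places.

8.80

Var(5W + 3) = (5)²·3.1 = 77.5
sd(S) = √77.5 ≈ 8.80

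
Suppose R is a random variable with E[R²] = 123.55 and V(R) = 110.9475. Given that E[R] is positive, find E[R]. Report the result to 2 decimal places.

(E[R])² = E[R²] − V(R) = 123.55 − 110.9475 = 12.6025
E[R] = √12.6025 = 3.55

3.55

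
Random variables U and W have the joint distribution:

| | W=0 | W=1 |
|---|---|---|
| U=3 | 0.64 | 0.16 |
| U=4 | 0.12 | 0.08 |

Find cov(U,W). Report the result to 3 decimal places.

0.032

E[U] = 3.2,  E[W] = 0.24
E[UW] = 0.8
cov(U,W) = E[UW] − E[U]E[W] = 0.8 − (3.2)(0.24) = 0.032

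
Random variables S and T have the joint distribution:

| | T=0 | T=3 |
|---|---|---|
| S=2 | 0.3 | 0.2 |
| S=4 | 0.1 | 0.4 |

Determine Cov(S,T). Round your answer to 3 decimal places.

0.600

E[S] = 3,  E[T] = 1.8
E[ST] = 6
Cov(S,T) = E[ST] − E[S]E[T] = 6 − (3)(1.8) = 0.6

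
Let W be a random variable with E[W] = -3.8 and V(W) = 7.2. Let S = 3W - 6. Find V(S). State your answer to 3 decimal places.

64.800

V(3W - 6) = (3)²·V(W) = 9·7.2 = 64.8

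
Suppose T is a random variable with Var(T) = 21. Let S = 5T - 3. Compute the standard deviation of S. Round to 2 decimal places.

22.91

Var(5T - 3) = (5)²·21 = 525
SD(S) = √525 ≈ 22.91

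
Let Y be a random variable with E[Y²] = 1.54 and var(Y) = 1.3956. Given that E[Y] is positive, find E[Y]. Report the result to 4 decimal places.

(E[Y])² = E[Y²] − var(Y) = 1.54 − 1.3956 = 0.1444
E[Y] = √0.1444 = 0.38

0.3800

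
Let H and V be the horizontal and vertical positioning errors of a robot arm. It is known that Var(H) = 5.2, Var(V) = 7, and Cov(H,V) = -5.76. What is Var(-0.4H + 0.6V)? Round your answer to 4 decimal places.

6.1168

Var(-0.4H + 0.6V) = (-0.4)²·Var(H) + (0.6)²·Var(V) + 2·(-0.4)·(0.6)·Cov(H,V)
= 0.16·5.2 + 0.36·7 + -0.48·-5.76 = 6.1168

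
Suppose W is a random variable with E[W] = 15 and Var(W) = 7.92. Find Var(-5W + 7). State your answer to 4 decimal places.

198.0000

Var(-5W + 7) = (-5)²·Var(W) = 25·7.92 = 198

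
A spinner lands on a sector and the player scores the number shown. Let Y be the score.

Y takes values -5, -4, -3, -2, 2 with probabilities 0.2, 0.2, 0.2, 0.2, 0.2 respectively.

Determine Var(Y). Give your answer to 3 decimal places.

E[Y] = (-5)(0.2) + (-4)(0.2) + (-3)(0.2) + (-2)(0.2) + (2)(0.2) = -2.4
E[Y²] = (-5)²(0.2) + (-4)²(0.2) + (-3)²(0.2) + (-2)²(0.2) + (2)²(0.2) = 11.6
Var(Y) = E[Y²] − (E[Y])² = 11.6 − (-2.4)² = 5.84

5.840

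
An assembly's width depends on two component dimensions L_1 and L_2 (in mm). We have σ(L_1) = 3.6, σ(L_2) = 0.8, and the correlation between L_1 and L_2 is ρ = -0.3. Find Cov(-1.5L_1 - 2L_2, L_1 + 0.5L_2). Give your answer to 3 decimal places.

-17.704

Var(L_1) = (3.6)² = 12.96;  Var(L_2) = (0.8)² = 0.64
Cov(L_1,L_2) = ρ·σ(L_1)·σ(L_2) = -0.3·3.6·0.8 = -0.864
Cov(-1.5L_1 - 2L_2, L_1 + 0.5L_2) = (-1.5)(1)Var(L_1) + (-2)(0.5)Var(L_2) + [(-1.5)(0.5) + (-2)(1)]Cov(L_1,L_2)
= -1.5·12.96 + -1·0.64 + -2.75·-0.864 = -17.704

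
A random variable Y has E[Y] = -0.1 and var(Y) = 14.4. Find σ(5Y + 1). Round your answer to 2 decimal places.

var(5Y + 1) = (5)²·14.4 = 360
σ(5Y + 1) = √360 ≈ 18.97

18.97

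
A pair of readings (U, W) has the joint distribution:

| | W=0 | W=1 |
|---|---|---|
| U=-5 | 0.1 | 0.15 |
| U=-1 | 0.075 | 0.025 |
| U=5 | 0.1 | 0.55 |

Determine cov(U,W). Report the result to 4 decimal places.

0.5975

E[U] = 1.9,  E[W] = 0.725
E[UW] = 1.975
cov(U,W) = E[UW] − E[U]E[W] = 1.975 − (1.9)(0.725) = 0.5975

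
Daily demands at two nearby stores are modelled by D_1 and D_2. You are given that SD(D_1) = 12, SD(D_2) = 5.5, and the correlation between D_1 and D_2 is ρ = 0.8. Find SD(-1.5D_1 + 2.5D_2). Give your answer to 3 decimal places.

10.820

var(D_1) = (12)² = 144;  var(D_2) = (5.5)² = 30.25
Cov(D_1,D_2) = ρ·SD(D_1)·SD(D_2) = 0.8·12·5.5 = 52.8
var(-1.5D_1 + 2.5D_2) = (-1.5)²·var(D_1) + (2.5)²·var(D_2) + 2·(-1.5)·(2.5)·Cov(D_1,D_2)
= 2.25·144 + 6.25·30.25 + -7.5·52.8 = 117.0625
SD(-1.5D_1 + 2.5D_2) = √117.0625 ≈ 10.820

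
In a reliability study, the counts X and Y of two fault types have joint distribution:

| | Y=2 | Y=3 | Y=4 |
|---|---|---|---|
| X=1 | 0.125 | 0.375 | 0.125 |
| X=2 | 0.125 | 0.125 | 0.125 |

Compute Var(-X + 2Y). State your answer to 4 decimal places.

2.2344

E[X] = 1.375,  E[Y] = 3,  E[XY] = 4.125
Var(X) = 2.125 − (1.375)² = 0.234375;  Var(Y) = 9.5 − (3)² = 0.5
cov(X,Y) = 4.125 − (1.375)(3) = 0
Var(-X + 2Y) = (-1)²·0.234375 + (2)²·0.5 + 2·(-1)·(2)·0 = 2.234375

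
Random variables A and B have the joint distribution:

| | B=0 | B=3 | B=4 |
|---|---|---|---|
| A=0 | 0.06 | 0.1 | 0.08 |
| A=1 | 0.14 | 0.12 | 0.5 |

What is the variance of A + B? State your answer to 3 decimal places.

E[A] = 0.76,  E[B] = 2.98,  E[AB] = 2.36
var(A) = 0.76 − (0.76)² = 0.1824;  var(B) = 11.26 − (2.98)² = 2.3796
cov(A,B) = 2.36 − (0.76)(2.98) = 0.0952
var(A + B) = (1)²·0.1824 + (1)²·2.3796 + 2·(1)·(1)·0.0952 = 2.7524

2.752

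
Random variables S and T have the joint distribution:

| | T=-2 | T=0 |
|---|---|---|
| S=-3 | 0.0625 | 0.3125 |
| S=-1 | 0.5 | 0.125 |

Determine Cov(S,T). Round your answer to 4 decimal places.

-0.5938

E[S] = -1.75,  E[T] = -1.125
E[ST] = 1.375
Cov(S,T) = E[ST] − E[S]E[T] = 1.375 − (-1.75)(-1.125) = -0.59375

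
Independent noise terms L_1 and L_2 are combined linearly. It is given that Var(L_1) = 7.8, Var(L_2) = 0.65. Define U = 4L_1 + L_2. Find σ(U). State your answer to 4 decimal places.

11.2004

By independence, Var(U) = (4)²Var(L_1) + (1)²Var(L_2)
= (4)²·7.8 + (1)²·0.65 = 125.45
σ(U) = √125.45 ≈ 11.2004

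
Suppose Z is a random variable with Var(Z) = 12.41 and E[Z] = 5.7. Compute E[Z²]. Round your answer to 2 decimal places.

E[Z²] = Var(Z) + (E[Z])² = 12.41 + (5.7)² = 44.9

44.90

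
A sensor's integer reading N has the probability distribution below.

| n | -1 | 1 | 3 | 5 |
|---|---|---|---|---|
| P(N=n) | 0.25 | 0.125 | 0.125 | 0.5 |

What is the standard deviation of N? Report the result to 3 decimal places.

2.537

E[N] = (-1)(0.25) + (1)(0.125) + (3)(0.125) + (5)(0.5) = 2.75
E[N²] = (-1)²(0.25) + (1)²(0.125) + (3)²(0.125) + (5)²(0.5) = 14
Var(N) = E[N²] − (E[N])² = 14 − (2.75)² = 6.4375
SD(N) = √6.4375 ≈ 2.537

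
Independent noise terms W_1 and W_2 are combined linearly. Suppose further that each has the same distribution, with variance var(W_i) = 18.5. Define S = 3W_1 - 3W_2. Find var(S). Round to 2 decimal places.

333.00

By independence, var(S) = (3)²var(W_1) + (-3)²var(W_2)
= (3)²·18.5 + (-3)²·18.5 = 333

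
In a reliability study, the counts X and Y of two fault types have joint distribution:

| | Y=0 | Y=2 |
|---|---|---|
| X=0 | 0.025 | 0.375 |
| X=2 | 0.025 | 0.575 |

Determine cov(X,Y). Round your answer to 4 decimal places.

E[X] = 1.2,  E[Y] = 1.9
E[XY] = 2.3
cov(X,Y) = E[XY] − E[X]E[Y] = 2.3 − (1.2)(1.9) = 0.02

0.0200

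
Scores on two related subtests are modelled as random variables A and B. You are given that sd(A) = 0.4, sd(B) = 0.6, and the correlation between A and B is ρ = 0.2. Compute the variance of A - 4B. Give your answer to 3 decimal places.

Var(A) = (0.4)² = 0.16;  Var(B) = (0.6)² = 0.36
Cov(A,B) = ρ·sd(A)·sd(B) = 0.2·0.4·0.6 = 0.048
Var(A - 4B) = (1)²·Var(A) + (-4)²·Var(B) + 2·(1)·(-4)·Cov(A,B)
= 1·0.16 + 16·0.36 + -8·0.048 = 5.536

5.536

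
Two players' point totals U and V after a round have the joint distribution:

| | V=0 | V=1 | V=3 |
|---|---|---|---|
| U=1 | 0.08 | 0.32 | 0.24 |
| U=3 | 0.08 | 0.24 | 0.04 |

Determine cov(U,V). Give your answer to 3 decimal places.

-0.288

E[U] = 1.72,  E[V] = 1.4
E[UV] = 2.12
cov(U,V) = E[UV] − E[U]E[V] = 2.12 − (1.72)(1.4) = -0.288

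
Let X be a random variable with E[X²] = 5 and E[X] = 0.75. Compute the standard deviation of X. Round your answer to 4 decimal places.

Var(X) = 5 − (0.75)² = 4.4375
sd(X) = √4.4375 ≈ 2.1065

2.1065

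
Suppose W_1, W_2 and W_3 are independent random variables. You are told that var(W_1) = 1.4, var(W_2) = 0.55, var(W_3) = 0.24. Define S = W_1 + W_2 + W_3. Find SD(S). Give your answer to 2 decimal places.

By independence, var(S) = (1)²var(W_1) + (1)²var(W_2) + (1)²var(W_3)
= (1)²·1.4 + (1)²·0.55 + (1)²·0.24 = 2.19
SD(S) = √2.19 ≈ 1.48

1.48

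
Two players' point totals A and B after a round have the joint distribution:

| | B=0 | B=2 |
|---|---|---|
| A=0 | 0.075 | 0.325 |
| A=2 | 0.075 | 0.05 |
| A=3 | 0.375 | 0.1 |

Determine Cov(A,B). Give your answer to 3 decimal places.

-0.791

E[A] = 1.675,  E[B] = 0.95
E[AB] = 0.8
Cov(A,B) = E[AB] − E[A]E[B] = 0.8 − (1.675)(0.95) = -0.79125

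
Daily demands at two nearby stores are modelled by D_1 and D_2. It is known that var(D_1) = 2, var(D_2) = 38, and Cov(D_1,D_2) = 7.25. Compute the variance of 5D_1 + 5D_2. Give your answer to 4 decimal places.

1362.5000

var(5D_1 + 5D_2) = (5)²·var(D_1) + (5)²·var(D_2) + 2·(5)·(5)·Cov(D_1,D_2)
= 25·2 + 25·38 + 50·7.25 = 1362.5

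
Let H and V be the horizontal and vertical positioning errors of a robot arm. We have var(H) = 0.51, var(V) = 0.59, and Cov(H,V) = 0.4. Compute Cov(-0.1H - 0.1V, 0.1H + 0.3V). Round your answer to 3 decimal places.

Cov(-0.1H - 0.1V, 0.1H + 0.3V) = (-0.1)(0.1)var(H) + (-0.1)(0.3)var(V) + [(-0.1)(0.3) + (-0.1)(0.1)]Cov(H,V)
= -0.01·0.51 + -0.03·0.59 + -0.04·0.4 = -0.0388

-0.039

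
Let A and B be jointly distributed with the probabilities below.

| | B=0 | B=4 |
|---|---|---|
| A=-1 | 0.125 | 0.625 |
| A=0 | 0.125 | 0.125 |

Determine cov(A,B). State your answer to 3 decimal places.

-0.250

E[A] = -0.75,  E[B] = 3
E[AB] = -2.5
cov(A,B) = E[AB] − E[A]E[B] = -2.5 − (-0.75)(3) = -0.25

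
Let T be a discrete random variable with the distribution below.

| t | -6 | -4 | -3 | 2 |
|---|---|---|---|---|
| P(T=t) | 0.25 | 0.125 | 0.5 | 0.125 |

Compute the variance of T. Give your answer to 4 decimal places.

5.4375

E[T] = (-6)(0.25) + (-4)(0.125) + (-3)(0.5) + (2)(0.125) = -3.25
E[T²] = (-6)²(0.25) + (-4)²(0.125) + (-3)²(0.5) + (2)²(0.125) = 16
V(T) = E[T²] − (E[T])² = 16 − (-3.25)² = 5.4375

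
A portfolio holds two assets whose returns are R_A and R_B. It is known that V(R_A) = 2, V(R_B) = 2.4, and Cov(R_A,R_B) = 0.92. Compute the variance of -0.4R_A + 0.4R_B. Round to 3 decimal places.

V(-0.4R_A + 0.4R_B) = (-0.4)²·V(R_A) + (0.4)²·V(R_B) + 2·(-0.4)·(0.4)·Cov(R_A,R_B)
= 0.16·2 + 0.16·2.4 + -0.32·0.92 = 0.4096

0.410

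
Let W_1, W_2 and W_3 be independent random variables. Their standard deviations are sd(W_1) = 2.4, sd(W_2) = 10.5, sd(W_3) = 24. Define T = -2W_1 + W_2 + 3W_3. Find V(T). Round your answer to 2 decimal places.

V(W_1) = 5.76, V(W_2) = 110.25, V(W_3) = 576
By independence, V(T) = (-2)²V(W_1) + (1)²V(W_2) + (3)²V(W_3)
= (-2)²·5.76 + (1)²·110.25 + (3)²·576 = 5317.29

5317.29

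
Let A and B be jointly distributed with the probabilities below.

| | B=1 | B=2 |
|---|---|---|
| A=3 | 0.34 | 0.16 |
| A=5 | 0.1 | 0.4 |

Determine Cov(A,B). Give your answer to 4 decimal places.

0.2400

E[A] = 4,  E[B] = 1.56
E[AB] = 6.48
Cov(A,B) = E[AB] − E[A]E[B] = 6.48 − (4)(1.56) = 0.24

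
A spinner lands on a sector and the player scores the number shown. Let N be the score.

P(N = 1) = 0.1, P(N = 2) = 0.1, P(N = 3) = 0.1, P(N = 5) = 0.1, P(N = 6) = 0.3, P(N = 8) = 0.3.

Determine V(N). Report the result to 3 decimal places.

5.810

E[N] = (1)(0.1) + (2)(0.1) + (3)(0.1) + (5)(0.1) + (6)(0.3) + (8)(0.3) = 5.3
E[N²] = (1)²(0.1) + (2)²(0.1) + (3)²(0.1) + (5)²(0.1) + (6)²(0.3) + (8)²(0.3) = 33.9
V(N) = E[N²] − (E[N])² = 33.9 − (5.3)² = 5.81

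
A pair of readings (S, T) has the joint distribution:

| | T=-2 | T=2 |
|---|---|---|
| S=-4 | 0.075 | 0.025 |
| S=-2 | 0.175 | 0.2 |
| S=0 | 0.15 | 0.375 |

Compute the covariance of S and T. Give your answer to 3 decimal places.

0.760

E[S] = -1.15,  E[T] = 0.4
E[ST] = 0.3
cov(S,T) = E[ST] − E[S]E[T] = 0.3 − (-1.15)(0.4) = 0.76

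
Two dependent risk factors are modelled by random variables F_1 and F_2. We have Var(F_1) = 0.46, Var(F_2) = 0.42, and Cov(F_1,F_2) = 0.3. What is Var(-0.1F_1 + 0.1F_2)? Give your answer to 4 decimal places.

0.0028

Var(-0.1F_1 + 0.1F_2) = (-0.1)²·Var(F_1) + (0.1)²·Var(F_2) + 2·(-0.1)·(0.1)·Cov(F_1,F_2)
= 0.01·0.46 + 0.01·0.42 + -0.02·0.3 = 0.0028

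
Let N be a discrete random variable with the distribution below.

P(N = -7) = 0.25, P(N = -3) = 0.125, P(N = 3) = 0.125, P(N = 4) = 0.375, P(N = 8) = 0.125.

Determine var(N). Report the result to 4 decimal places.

27.9375

E[N] = (-7)(0.25) + (-3)(0.125) + (3)(0.125) + (4)(0.375) + (8)(0.125) = 0.75
E[N²] = (-7)²(0.25) + (-3)²(0.125) + (3)²(0.125) + (4)²(0.375) + (8)²(0.125) = 28.5
var(N) = E[N²] − (E[N])² = 28.5 − (0.75)² = 27.9375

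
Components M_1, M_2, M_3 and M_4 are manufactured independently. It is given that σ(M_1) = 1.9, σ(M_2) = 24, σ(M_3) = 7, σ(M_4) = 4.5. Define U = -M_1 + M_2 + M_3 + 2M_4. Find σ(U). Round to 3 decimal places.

Var(M_1) = 3.61, Var(M_2) = 576, Var(M_3) = 49, Var(M_4) = 20.25
By independence, Var(U) = (-1)²Var(M_1) + (1)²Var(M_2) + (1)²Var(M_3) + (2)²Var(M_4)
= (-1)²·3.61 + (1)²·576 + (1)²·49 + (2)²·20.25 = 709.61
σ(U) = √709.61 ≈ 26.639

26.639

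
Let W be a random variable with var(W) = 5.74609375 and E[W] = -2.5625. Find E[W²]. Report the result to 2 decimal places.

E[W²] = var(W) + (E[W])² = 5.74609375 + (-2.5625)² = 12.3125

12.31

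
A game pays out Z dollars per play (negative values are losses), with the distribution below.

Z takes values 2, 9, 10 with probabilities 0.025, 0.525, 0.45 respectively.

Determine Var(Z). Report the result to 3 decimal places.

1.599

E[Z] = (2)(0.025) + (9)(0.525) + (10)(0.45) = 9.275
E[Z²] = (2)²(0.025) + (9)²(0.525) + (10)²(0.45) = 87.625
Var(Z) = E[Z²] − (E[Z])² = 87.625 − (9.275)² = 1.599375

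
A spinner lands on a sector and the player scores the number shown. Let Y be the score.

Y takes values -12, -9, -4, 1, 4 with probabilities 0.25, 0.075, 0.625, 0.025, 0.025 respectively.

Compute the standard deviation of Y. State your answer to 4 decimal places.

3.9872

E[Y] = (-12)(0.25) + (-9)(0.075) + (-4)(0.625) + (1)(0.025) + (4)(0.025) = -6.05
E[Y²] = (-12)²(0.25) + (-9)²(0.075) + (-4)²(0.625) + (1)²(0.025) + (4)²(0.025) = 52.5
V(Y) = E[Y²] − (E[Y])² = 52.5 − (-6.05)² = 15.8975
SD(Y) = √15.8975 ≈ 3.9872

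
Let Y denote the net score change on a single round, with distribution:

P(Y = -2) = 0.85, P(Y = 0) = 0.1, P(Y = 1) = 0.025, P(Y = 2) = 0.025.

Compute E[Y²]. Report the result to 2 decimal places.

3.53

E[Y²] = (-2)²(0.85) + (0)²(0.1) + (1)²(0.025) + (2)²(0.025) = 3.525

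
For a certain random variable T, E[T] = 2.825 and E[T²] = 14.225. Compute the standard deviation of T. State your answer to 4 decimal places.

2.4989

V(T) = 14.225 − (2.825)² = 6.244375
SD(T) = √6.244375 ≈ 2.4989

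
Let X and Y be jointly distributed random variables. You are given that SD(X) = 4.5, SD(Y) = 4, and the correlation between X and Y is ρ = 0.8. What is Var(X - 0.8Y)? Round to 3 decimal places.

7.450

Var(X) = (4.5)² = 20.25;  Var(Y) = (4)² = 16
cov(X,Y) = ρ·SD(X)·SD(Y) = 0.8·4.5·4 = 14.4
Var(X - 0.8Y) = (1)²·Var(X) + (-0.8)²·Var(Y) + 2·(1)·(-0.8)·cov(X,Y)
= 1·20.25 + 0.64·16 + -1.6·14.4 = 7.45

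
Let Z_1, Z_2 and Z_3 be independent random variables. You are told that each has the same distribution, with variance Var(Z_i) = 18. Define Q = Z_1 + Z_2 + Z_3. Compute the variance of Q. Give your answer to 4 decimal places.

By independence, Var(Q) = (1)²Var(Z_1) + (1)²Var(Z_2) + (1)²Var(Z_3)
= (1)²·18 + (1)²·18 + (1)²·18 = 54

54.0000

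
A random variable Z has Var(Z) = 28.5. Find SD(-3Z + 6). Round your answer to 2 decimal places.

Var(-3Z + 6) = (-3)²·28.5 = 256.5
SD(-3Z + 6) = √256.5 ≈ 16.02

16.02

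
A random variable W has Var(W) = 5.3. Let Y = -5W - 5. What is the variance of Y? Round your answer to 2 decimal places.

Var(-5W - 5) = (-5)²·Var(W) = 25·5.3 = 132.5

132.50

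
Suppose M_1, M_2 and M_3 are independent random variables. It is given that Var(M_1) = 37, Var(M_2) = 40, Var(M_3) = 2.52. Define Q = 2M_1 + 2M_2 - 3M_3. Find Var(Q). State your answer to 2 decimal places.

By independence, Var(Q) = (2)²Var(M_1) + (2)²Var(M_2) + (-3)²Var(M_3)
= (2)²·37 + (2)²·40 + (-3)²·2.52 = 330.68

330.68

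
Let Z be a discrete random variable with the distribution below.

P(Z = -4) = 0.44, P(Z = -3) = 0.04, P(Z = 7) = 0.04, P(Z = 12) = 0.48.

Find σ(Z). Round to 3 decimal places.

E[Z] = (-4)(0.44) + (-3)(0.04) + (7)(0.04) + (12)(0.48) = 4.16
E[Z²] = (-4)²(0.44) + (-3)²(0.04) + (7)²(0.04) + (12)²(0.48) = 78.48
var(Z) = E[Z²] − (E[Z])² = 78.48 − (4.16)² = 61.1744
σ(Z) = √61.1744 ≈ 7.821

7.821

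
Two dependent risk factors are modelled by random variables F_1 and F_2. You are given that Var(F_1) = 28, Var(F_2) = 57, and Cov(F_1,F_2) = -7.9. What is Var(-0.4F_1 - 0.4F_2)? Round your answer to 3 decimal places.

11.072

Var(-0.4F_1 - 0.4F_2) = (-0.4)²·Var(F_1) + (-0.4)²·Var(F_2) + 2·(-0.4)·(-0.4)·Cov(F_1,F_2)
= 0.16·28 + 0.16·57 + 0.32·-7.9 = 11.072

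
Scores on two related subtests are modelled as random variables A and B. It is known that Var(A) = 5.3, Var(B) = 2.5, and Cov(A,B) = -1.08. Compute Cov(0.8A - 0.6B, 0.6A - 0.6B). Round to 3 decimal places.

Cov(0.8A - 0.6B, 0.6A - 0.6B) = (0.8)(0.6)Var(A) + (-0.6)(-0.6)Var(B) + [(0.8)(-0.6) + (-0.6)(0.6)]Cov(A,B)
= 0.48·5.3 + 0.36·2.5 + -0.84·-1.08 = 4.3512

4.351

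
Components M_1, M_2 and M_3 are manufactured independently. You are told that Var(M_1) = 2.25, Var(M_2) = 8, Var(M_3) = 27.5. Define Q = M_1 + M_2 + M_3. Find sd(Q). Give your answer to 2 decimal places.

6.14

By independence, Var(Q) = (1)²Var(M_1) + (1)²Var(M_2) + (1)²Var(M_3)
= (1)²·2.25 + (1)²·8 + (1)²·27.5 = 37.75
sd(Q) = √37.75 ≈ 6.14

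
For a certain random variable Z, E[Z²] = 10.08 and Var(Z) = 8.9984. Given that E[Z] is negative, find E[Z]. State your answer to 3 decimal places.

-1.040

(E[Z])² = E[Z²] − Var(Z) = 10.08 − 8.9984 = 1.0816
E[Z] = −√1.0816 = -1.04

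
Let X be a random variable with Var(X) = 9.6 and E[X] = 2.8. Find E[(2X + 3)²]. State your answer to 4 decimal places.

E[2X + 3] = 2·2.8 + 3 = 8.6
Var(2X + 3) = (2)²·9.6 = 38.4
E[(2X + 3)²] = Var((2X + 3)) + (E[(2X + 3)])² = 38.4 + (8.6)² = 112.36

112.3600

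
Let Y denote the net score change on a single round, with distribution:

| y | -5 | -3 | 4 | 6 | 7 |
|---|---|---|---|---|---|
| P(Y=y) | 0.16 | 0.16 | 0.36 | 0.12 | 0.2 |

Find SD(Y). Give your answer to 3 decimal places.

E[Y] = (-5)(0.16) + (-3)(0.16) + (4)(0.36) + (6)(0.12) + (7)(0.2) = 2.28
E[Y²] = (-5)²(0.16) + (-3)²(0.16) + (4)²(0.36) + (6)²(0.12) + (7)²(0.2) = 25.32
var(Y) = E[Y²] − (E[Y])² = 25.32 − (2.28)² = 20.1216
SD(Y) = √20.1216 ≈ 4.486

4.486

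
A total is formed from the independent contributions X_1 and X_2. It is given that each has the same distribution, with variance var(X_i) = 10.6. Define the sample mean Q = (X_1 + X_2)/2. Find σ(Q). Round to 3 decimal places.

2.302

By independence, var(Q) = (0.5)²var(X_1) + (0.5)²var(X_2)
= (0.5)²·10.6 + (0.5)²·10.6 = 5.3
σ(Q) = √5.3 ≈ 2.302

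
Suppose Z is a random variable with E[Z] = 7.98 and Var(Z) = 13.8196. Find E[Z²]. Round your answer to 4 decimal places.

77.5000

E[Z²] = Var(Z) + (E[Z])² = 13.8196 + (7.98)² = 77.5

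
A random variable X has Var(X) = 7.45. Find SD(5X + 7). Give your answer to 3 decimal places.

13.647

Var(5X + 7) = (5)²·7.45 = 186.25
SD(5X + 7) = √186.25 ≈ 13.647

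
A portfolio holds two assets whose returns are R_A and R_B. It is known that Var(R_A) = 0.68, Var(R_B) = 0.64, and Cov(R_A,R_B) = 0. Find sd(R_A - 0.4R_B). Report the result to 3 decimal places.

0.885

Var(R_A - 0.4R_B) = (1)²·Var(R_A) + (-0.4)²·Var(R_B) + 2·(1)·(-0.4)·Cov(R_A,R_B)
= 1·0.68 + 0.16·0.64 + -0.8·0 = 0.7824
sd(R_A - 0.4R_B) = √0.7824 ≈ 0.885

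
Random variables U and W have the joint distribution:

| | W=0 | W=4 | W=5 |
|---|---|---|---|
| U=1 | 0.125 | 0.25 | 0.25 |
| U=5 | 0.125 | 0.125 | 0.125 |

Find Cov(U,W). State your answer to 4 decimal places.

-0.5625

E[U] = 2.5,  E[W] = 3.375
E[UW] = 7.875
Cov(U,W) = E[UW] − E[U]E[W] = 7.875 − (2.5)(3.375) = -0.5625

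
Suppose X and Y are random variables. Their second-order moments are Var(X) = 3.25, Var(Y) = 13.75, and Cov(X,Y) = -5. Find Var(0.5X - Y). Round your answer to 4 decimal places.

19.5625

Var(0.5X - Y) = (0.5)²·Var(X) + (-1)²·Var(Y) + 2·(0.5)·(-1)·Cov(X,Y)
= 0.25·3.25 + 1·13.75 + -1·-5 = 19.5625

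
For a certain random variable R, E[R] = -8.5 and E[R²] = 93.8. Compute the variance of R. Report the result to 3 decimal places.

V(R) = 93.8 − (-8.5)² = 21.55

21.550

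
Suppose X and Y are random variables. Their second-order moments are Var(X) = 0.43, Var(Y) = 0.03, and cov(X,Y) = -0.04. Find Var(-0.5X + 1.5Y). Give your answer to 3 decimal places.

Var(-0.5X + 1.5Y) = (-0.5)²·Var(X) + (1.5)²·Var(Y) + 2·(-0.5)·(1.5)·cov(X,Y)
= 0.25·0.43 + 2.25·0.03 + -1.5·-0.04 = 0.235

0.235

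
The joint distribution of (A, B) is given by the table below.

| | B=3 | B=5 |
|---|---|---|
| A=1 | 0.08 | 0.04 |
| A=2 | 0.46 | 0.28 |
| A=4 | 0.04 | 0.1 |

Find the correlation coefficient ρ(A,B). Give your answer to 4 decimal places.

0.2324

E[A] = 2.16,  E[B] = 3.84
E[AB] = 8.48
Cov(A,B) = E[AB] − E[A]E[B] = 8.48 − (2.16)(3.84) = 0.1856
var(A) = 0.6544,  var(B) = 0.9744
ρ = 0.1856 / √(0.6544·0.9744) ≈ 0.2324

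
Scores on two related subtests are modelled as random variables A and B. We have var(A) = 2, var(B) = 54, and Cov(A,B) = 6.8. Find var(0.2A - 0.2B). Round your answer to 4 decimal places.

var(0.2A - 0.2B) = (0.2)²·var(A) + (-0.2)²·var(B) + 2·(0.2)·(-0.2)·Cov(A,B)
= 0.04·2 + 0.04·54 + -0.08·6.8 = 1.696

1.6960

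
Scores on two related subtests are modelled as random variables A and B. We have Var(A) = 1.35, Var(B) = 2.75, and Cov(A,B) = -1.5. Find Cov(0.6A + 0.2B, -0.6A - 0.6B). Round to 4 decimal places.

-0.0960

Cov(0.6A + 0.2B, -0.6A - 0.6B) = (0.6)(-0.6)Var(A) + (0.2)(-0.6)Var(B) + [(0.6)(-0.6) + (0.2)(-0.6)]Cov(A,B)
= -0.36·1.35 + -0.12·2.75 + -0.48·-1.5 = -0.096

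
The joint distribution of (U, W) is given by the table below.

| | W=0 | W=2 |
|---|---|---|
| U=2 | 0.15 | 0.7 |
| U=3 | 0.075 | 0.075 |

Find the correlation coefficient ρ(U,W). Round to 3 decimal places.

-0.277

E[U] = 2.15,  E[W] = 1.55
E[UW] = 3.25
Cov(U,W) = E[UW] − E[U]E[W] = 3.25 − (2.15)(1.55) = -0.0825
Var(U) = 0.1275,  Var(W) = 0.6975
ρ = -0.0825 / √(0.1275·0.6975) ≈ -0.277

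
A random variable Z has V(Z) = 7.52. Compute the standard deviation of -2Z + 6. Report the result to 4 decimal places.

V(-2Z + 6) = (-2)²·7.52 = 30.08
SD(-2Z + 6) = √30.08 ≈ 5.4845

5.4845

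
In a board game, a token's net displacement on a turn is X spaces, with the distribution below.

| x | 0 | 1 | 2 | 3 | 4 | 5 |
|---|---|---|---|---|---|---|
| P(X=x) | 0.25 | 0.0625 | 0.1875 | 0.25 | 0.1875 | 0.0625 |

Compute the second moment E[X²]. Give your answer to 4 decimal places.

E[X²] = (0)²(0.25) + (1)²(0.0625) + (2)²(0.1875) + (3)²(0.25) + (4)²(0.1875) + (5)²(0.0625) = 7.625

7.6250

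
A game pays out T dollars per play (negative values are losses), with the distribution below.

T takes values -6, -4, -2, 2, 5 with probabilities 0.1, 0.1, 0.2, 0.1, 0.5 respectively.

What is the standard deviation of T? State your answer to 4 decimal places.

4.1485

E[T] = (-6)(0.1) + (-4)(0.1) + (-2)(0.2) + (2)(0.1) + (5)(0.5) = 1.3
E[T²] = (-6)²(0.1) + (-4)²(0.1) + (-2)²(0.2) + (2)²(0.1) + (5)²(0.5) = 18.9
Var(T) = E[T²] − (E[T])² = 18.9 − (1.3)² = 17.21
σ(T) = √17.21 ≈ 4.1485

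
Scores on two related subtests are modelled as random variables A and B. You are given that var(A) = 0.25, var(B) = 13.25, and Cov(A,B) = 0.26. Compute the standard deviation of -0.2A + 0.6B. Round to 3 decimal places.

var(-0.2A + 0.6B) = (-0.2)²·var(A) + (0.6)²·var(B) + 2·(-0.2)·(0.6)·Cov(A,B)
= 0.04·0.25 + 0.36·13.25 + -0.24·0.26 = 4.7176
SD(-0.2A + 0.6B) = √4.7176 ≈ 2.172

2.172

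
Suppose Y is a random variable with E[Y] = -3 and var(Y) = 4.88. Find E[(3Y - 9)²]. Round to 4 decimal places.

E[3Y - 9] = 3·-3 − 9 = -18
var(3Y - 9) = (3)²·4.88 = 43.92
E[(3Y - 9)²] = var((3Y - 9)) + (E[(3Y - 9)])² = 43.92 + (-18)² = 367.92

367.9200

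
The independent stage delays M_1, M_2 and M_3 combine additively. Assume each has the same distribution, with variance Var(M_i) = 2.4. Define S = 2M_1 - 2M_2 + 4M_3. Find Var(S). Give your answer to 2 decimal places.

57.60

By independence, Var(S) = (2)²Var(M_1) + (-2)²Var(M_2) + (4)²Var(M_3)
= (2)²·2.4 + (-2)²·2.4 + (4)²·2.4 = 57.6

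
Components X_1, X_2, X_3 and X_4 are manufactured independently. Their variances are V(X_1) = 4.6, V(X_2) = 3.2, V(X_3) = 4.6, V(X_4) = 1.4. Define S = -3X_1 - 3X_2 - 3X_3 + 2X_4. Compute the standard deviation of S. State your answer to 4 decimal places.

10.8259

By independence, V(S) = (-3)²V(X_1) + (-3)²V(X_2) + (-3)²V(X_3) + (2)²V(X_4)
= (-3)²·4.6 + (-3)²·3.2 + (-3)²·4.6 + (2)²·1.4 = 117.2
σ(S) = √117.2 ≈ 10.8259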